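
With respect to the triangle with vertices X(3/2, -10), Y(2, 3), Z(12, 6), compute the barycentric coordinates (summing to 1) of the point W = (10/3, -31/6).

Signed area of the reference triangle: [XYZ] = ½·((3/2)·(3−6) + 2·(6−(-10)) + 12·(-10−3)) = ½·(-9/2 + 32 − 156) = -257/4.
[WYZ] = ½·((10/3)·(3−6) + 2·(6−(-31/6)) + 12·(-31/6−3)) = ½·(-10 + 67/3 − 98) = -257/6, so the X-coordinate is (-257/6)/(-257/4) = 2/3.
[XWZ] = ½·((3/2)·(-31/6−6) + (10/3)·(6−(-10)) + 12·(-10−(-31/6))) = ½·(-67/4 + 160/3 − 58) = -257/24, so the Y-coordinate is 1/6.
[XYW] = ½·((3/2)·(3−(-31/6)) + 2·(-31/6−(-10)) + (10/3)·(-10−3)) = ½·(49/4 + 29/3 − 130/3) = -257/24, so the Z-coordinate is 1/6.
Check: 2/3 + 1/6 + 1/6 = 1.

(2/3, 1/6, 1/6)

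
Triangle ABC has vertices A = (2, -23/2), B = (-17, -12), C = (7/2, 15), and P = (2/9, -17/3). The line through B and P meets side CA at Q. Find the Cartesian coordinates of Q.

Barycentric coordinates of P with respect to ABC: (2/3, 1/9, 2/9).
On side CA the B-coordinate is zero; dropping P's B-weight 1/9 and renormalizing the remaining 2/9 : 2/3 gives weights 1/4, 3/4 on C, A.
Q = (1/4)·(7/2, 15) + (3/4)·(2, -23/2) = (19/8, -39/8).

(19/8, -39/8)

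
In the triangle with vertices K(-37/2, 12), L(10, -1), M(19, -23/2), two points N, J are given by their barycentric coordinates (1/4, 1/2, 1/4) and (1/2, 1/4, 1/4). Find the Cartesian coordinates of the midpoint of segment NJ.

(25/16, 5/4)

Barycentric coordinates of the midpoint are the average: (3/8, 3/8, 1/4).
Converting: (3/8)·K + (3/8)·L + (1/4)·M = (25/16, 5/4).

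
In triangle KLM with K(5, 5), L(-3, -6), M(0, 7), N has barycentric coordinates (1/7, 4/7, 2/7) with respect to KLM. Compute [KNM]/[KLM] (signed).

4/7

The signed ratio [KNM]/[KLM] equals the barycentric coordinate of N at vertex L, which is 4/7.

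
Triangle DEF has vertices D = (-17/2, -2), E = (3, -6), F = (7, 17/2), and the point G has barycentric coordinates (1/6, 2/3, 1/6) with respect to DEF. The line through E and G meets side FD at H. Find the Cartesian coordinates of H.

Line EG meets FD where the E-coordinate vanishes; zeroing G's E-weight and renormalizing leaves F, D-weights 1/6 : 1/6 → (1/2, 1/2).
So H = (1/2)·F + (1/2)·D = (-3/4, 13/4).

(-3/4, 13/4)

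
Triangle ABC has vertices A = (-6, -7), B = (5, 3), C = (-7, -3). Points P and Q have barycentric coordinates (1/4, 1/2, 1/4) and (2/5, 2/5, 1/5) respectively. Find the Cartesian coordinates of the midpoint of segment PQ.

Barycentric coordinates of the midpoint are the average: (13/40, 9/20, 9/40).
Converting: (13/40)·A + (9/20)·B + (9/40)·C = (-51/40, -8/5).

(-51/40, -8/5)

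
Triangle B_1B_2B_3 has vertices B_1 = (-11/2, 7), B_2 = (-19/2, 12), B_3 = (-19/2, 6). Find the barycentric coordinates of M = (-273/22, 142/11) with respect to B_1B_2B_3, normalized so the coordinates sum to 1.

Signed area of the reference triangle: [B_1B_2B_3] = ½·((-11/2)·(12−6) + (-19/2)·(6−7) + (-19/2)·(7−12)) = ½·(-33 + 19/2 + 95/2) = 12.
[MB_2B_3] = ½·((-273/22)·(12−6) + (-19/2)·(6−(142/11)) + (-19/2)·(142/11−12)) = ½·(-819/11 + 722/11 − 95/11) = -96/11, so the B_1-coordinate is (-96/11)/12 = -8/11.
[B_1MB_3] = ½·((-11/2)·(142/11−6) + (-273/22)·(6−7) + (-19/2)·(7−(142/11))) = ½·(-38 + 273/22 + 1235/22) = 168/11, so the B_2-coordinate is 14/11.
[B_1B_2M] = ½·((-11/2)·(12−(142/11)) + (-19/2)·(142/11−7) + (-273/22)·(7−12)) = ½·(5 − 1235/22 + 1365/22) = 60/11, so the B_3-coordinate is 5/11.
Check: -8/11 + 14/11 + 5/11 = 1.

(-8/11, 14/11, 5/11)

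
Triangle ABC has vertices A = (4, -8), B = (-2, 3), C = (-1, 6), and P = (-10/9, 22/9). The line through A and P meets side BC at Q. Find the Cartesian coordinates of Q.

Barycentric coordinates of P with respect to ABC: (1/9, 2/3, 2/9).
On side BC the A-coordinate is zero; dropping P's A-weight 1/9 and renormalizing the remaining 2/3 : 2/9 gives weights 3/4, 1/4 on B, C.
Q = (3/4)·(-2, 3) + (1/4)·(-1, 6) = (-7/4, 15/4).

(-7/4, 15/4)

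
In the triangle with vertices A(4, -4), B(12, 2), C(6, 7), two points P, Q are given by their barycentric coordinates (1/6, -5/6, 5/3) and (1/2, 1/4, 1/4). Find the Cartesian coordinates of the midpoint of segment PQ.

Barycentric coordinates of the midpoint are the average: (1/3, -7/24, 23/24).
Converting: (1/3)·A + (-7/24)·B + (23/24)·C = (43/12, 115/24).

(43/12, 115/24)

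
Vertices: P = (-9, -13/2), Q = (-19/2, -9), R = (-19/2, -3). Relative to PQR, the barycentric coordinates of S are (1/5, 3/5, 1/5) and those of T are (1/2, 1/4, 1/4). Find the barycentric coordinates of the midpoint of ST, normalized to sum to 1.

(7/20, 17/40, 9/40)

Since both coordinate triples sum to 1, the midpoint's barycentrics are the componentwise average.
(1/5+1/2)/2 = 7/20; similarly 17/40 and 9/40.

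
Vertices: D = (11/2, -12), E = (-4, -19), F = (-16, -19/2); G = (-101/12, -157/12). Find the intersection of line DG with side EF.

Barycentric coordinates of G with respect to DEF: (1/6, 1/3, 1/2).
On side EF the D-coordinate is zero; dropping G's D-weight 1/6 and renormalizing the remaining 1/3 : 1/2 gives weights 2/5, 3/5 on E, F.
H = (2/5)·(-4, -19) + (3/5)·(-16, -19/2) = (-56/5, -133/10).

(-56/5, -133/10)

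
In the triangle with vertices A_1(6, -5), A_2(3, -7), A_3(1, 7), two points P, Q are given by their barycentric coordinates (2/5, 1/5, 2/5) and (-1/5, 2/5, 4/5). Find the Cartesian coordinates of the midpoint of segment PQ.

(21/10, 8/5)

Barycentric coordinates of the midpoint are the average: (1/10, 3/10, 3/5).
Converting: (1/10)·A_1 + (3/10)·A_2 + (3/5)·A_3 = (21/10, 8/5).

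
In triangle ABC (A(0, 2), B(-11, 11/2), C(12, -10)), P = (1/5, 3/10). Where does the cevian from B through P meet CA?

(3, -1)

Barycentric coordinates of P with respect to ABC: (3/5, 1/5, 1/5).
On side CA the B-coordinate is zero; dropping P's B-weight 1/5 and renormalizing the remaining 1/5 : 3/5 gives weights 1/4, 3/4 on C, A.
Q = (1/4)·(12, -10) + (3/4)·(0, 2) = (3, -1).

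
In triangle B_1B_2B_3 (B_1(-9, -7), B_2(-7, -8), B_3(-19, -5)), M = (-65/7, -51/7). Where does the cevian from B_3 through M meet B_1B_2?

Barycentric coordinates of M with respect to B_1B_2B_3: (2/7, 4/7, 1/7).
On side B_1B_2 the B_3-coordinate is zero; dropping M's B_3-weight 1/7 and renormalizing the remaining 2/7 : 4/7 gives weights 1/3, 2/3 on B_1, B_2.
N = (1/3)·(-9, -7) + (2/3)·(-7, -8) = (-23/3, -23/3).

(-23/3, -23/3)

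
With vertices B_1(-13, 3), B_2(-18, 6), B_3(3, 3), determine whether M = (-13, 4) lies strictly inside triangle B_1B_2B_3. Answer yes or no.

yes

Barycentric coordinates of M: (9/16, 1/3, 5/48).
The three coordinates are positive, positive, positive; a point is interior exactly when all three are positive.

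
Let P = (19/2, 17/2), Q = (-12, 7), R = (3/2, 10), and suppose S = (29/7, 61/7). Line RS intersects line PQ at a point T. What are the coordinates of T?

Barycentric coordinates of S with respect to PQR: (4/7, 1/7, 2/7).
On side PQ the R-coordinate is zero; dropping S's R-weight 2/7 and renormalizing the remaining 4/7 : 1/7 gives weights 4/5, 1/5 on P, Q.
T = (4/5)·(19/2, 17/2) + (1/5)·(-12, 7) = (26/5, 41/5).

(26/5, 41/5)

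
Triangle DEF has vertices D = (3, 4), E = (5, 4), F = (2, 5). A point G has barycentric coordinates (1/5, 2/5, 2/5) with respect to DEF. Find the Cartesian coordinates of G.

G = (1/5)·D + (2/5)·E + (2/5)·F.
x-coordinate: (1/5)·3 + (2/5)·5 + (2/5)·2 = 17/5.
y-coordinate: (1/5)·4 + (2/5)·4 + (2/5)·5 = 22/5.

(17/5, 22/5)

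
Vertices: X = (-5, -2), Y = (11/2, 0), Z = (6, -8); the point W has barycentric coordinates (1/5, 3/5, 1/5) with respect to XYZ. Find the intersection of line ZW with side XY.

Line ZW meets XY where the Z-coordinate vanishes; zeroing W's Z-weight and renormalizing leaves X, Y-weights 1/5 : 3/5 → (1/4, 3/4).
So V = (1/4)·X + (3/4)·Y = (23/8, -1/2).

(23/8, -1/2)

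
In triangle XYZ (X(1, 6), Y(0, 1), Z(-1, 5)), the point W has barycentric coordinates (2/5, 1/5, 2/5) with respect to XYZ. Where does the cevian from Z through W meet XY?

(2/3, 13/3)

Line ZW meets XY where the Z-coordinate vanishes; zeroing W's Z-weight and renormalizing leaves X, Y-weights 2/5 : 1/5 → (2/3, 1/3).
So V = (2/3)·X + (1/3)·Y = (2/3, 13/3).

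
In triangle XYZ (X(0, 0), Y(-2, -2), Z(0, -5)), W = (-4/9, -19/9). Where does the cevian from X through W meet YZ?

(-4/5, -19/5)

Barycentric coordinates of W with respect to XYZ: (4/9, 2/9, 1/3).
On side YZ the X-coordinate is zero; dropping W's X-weight 4/9 and renormalizing the remaining 2/9 : 1/3 gives weights 2/5, 3/5 on Y, Z.
V = (2/5)·(-2, -2) + (3/5)·(0, -5) = (-4/5, -19/5).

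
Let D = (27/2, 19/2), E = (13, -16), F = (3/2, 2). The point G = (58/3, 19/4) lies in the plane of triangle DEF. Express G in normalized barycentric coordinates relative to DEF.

(7/6, 1/3, -1/2)

Signed area of the reference triangle: [DEF] = ½·((27/2)·(-16−2) + 13·(2−(19/2)) + (3/2)·(19/2−(-16))) = ½·(-243 − 195/2 + 153/4) = -1209/8.
[GEF] = ½·((58/3)·(-16−2) + 13·(2−(19/4)) + (3/2)·(19/4−(-16))) = ½·(-348 − 143/4 + 249/8) = -2821/16, so the D-coordinate is (-2821/16)/(-1209/8) = 7/6.
[DGF] = ½·((27/2)·(19/4−2) + (58/3)·(2−(19/2)) + (3/2)·(19/2−(19/4))) = ½·(297/8 − 145 + 57/8) = -403/8, so the E-coordinate is 1/3.
[DEG] = ½·((27/2)·(-16−(19/4)) + 13·(19/4−(19/2)) + (58/3)·(19/2−(-16))) = ½·(-2241/8 − 247/4 + 493) = 1209/16, so the F-coordinate is -1/2.
Check: 7/6 + 1/3 − 1/2 = 1.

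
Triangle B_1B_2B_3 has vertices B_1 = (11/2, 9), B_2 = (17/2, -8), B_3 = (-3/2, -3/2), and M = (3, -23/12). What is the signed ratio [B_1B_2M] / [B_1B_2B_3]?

1/2

[B_1B_2B_3] = ½·((11/2)·(-8−(-3/2)) + (17/2)·(-3/2−9) + (-3/2)·(9−(-8))) = ½·(-143/4 − 357/4 − 51/2) = -301/4.
[B_1B_2M] = ½·((11/2)·(-8−(-23/12)) + (17/2)·(-23/12−9) + 3·(9−(-8))) = ½·(-803/24 − 2227/24 + 51) = -301/8, so the ratio is (-301/8)/(-301/4) = 1/2.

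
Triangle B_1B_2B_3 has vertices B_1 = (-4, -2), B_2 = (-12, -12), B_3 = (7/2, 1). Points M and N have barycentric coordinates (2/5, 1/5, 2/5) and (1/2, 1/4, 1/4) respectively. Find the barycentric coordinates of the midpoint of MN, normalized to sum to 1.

Since both coordinate triples sum to 1, the midpoint's barycentrics are the componentwise average.
(2/5+1/2)/2 = 9/20; similarly 9/40 and 13/40.

(9/20, 9/40, 13/40)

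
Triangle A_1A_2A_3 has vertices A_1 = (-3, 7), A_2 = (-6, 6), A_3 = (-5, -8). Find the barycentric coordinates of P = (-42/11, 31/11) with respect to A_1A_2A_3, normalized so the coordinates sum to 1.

(7/11, 1/11, 3/11)

Signed area of the reference triangle: [A_1A_2A_3] = ½·((-3)·(6−(-8)) + (-6)·(-8−7) + (-5)·(7−6)) = ½·(-42 + 90 − 5) = 43/2.
[PA_2A_3] = ½·((-42/11)·(6−(-8)) + (-6)·(-8−(31/11)) + (-5)·(31/11−6)) = ½·(-588/11 + 714/11 + 175/11) = 301/22, so the A_1-coordinate is (301/22)/(43/2) = 7/11.
[A_1PA_3] = ½·((-3)·(31/11−(-8)) + (-42/11)·(-8−7) + (-5)·(7−(31/11))) = ½·(-357/11 + 630/11 − 230/11) = 43/22, so the A_2-coordinate is 1/11.
[A_1A_2P] = ½·((-3)·(6−(31/11)) + (-6)·(31/11−7) + (-42/11)·(7−6)) = ½·(-105/11 + 276/11 − 42/11) = 129/22, so the A_3-coordinate is 3/11.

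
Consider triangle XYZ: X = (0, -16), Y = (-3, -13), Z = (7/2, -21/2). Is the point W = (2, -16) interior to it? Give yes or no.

no

Barycentric coordinates of W: (32/27, -11/27, 2/9).
The three coordinates are positive, negative, positive; a point is interior exactly when all three are positive.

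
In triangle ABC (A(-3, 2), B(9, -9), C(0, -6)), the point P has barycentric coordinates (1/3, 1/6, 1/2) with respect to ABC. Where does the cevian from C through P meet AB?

Line CP meets AB where the C-coordinate vanishes; zeroing P's C-weight and renormalizing leaves A, B-weights 1/3 : 1/6 → (2/3, 1/3).
So Q = (2/3)·A + (1/3)·B = (1, -5/3).

(1, -5/3)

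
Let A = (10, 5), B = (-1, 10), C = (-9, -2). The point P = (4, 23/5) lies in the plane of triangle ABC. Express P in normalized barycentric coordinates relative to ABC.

Signed area of the reference triangle: [ABC] = ½·(10·(10−(-2)) + (-1)·(-2−5) + (-9)·(5−10)) = ½·(120 + 7 + 45) = 86.
[PBC] = ½·(4·(10−(-2)) + (-1)·(-2−(23/5)) + (-9)·(23/5−10)) = ½·(48 + 33/5 + 243/5) = 258/5, so the A-coordinate is (258/5)/86 = 3/5.
[APC] = ½·(10·(23/5−(-2)) + 4·(-2−5) + (-9)·(5−(23/5))) = ½·(66 − 28 − 18/5) = 86/5, so the B-coordinate is 1/5.
[ABP] = ½·(10·(10−(23/5)) + (-1)·(23/5−5) + 4·(5−10)) = ½·(54 + 2/5 − 20) = 86/5, so the C-coordinate is 1/5.

(3/5, 1/5, 1/5)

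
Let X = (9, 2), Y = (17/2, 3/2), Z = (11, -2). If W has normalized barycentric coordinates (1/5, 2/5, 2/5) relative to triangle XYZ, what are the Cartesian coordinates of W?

(48/5, 1/5)

W = (1/5)·X + (2/5)·Y + (2/5)·Z.
x-coordinate: (1/5)·9 + (2/5)·(17/2) + (2/5)·11 = 48/5.
y-coordinate: (1/5)·2 + (2/5)·(3/2) + (2/5)·(-2) = 1/5.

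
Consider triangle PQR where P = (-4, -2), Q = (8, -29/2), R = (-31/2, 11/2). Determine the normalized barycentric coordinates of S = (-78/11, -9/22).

(6/11, 1/11, 4/11)

Signed area of the reference triangle: [PQR] = ½·((-4)·(-29/2−(11/2)) + 8·(11/2−(-2)) + (-31/2)·(-2−(-29/2))) = ½·(80 + 60 − 775/4) = -215/8.
[SQR] = ½·((-78/11)·(-29/2−(11/2)) + 8·(11/2−(-9/22)) + (-31/2)·(-9/22−(-29/2))) = ½·(1560/11 + 520/11 − 4805/22) = -645/44, so the P-coordinate is (-645/44)/(-215/8) = 6/11.
[PSR] = ½·((-4)·(-9/22−(11/2)) + (-78/11)·(11/2−(-2)) + (-31/2)·(-2−(-9/22))) = ½·(260/11 − 585/11 + 1085/44) = -215/88, so the Q-coordinate is 1/11.
[PQS] = ½·((-4)·(-29/2−(-9/22)) + 8·(-9/22−(-2)) + (-78/11)·(-2−(-29/2))) = ½·(620/11 + 140/11 − 975/11) = -215/22, so the R-coordinate is 4/11.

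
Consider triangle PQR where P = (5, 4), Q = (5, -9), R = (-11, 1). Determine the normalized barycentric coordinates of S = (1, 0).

(1/2, 1/4, 1/4)

Signed area of the reference triangle: [PQR] = ½·(5·(-9−1) + 5·(1−4) + (-11)·(4−(-9))) = ½·(-50 − 15 − 143) = -104.
[SQR] = ½·(1·(-9−1) + 5·(1−0) + (-11)·(0−(-9))) = ½·(-10 + 5 − 99) = -52, so the P-coordinate is (-52)/(-104) = 1/2.
[PSR] = ½·(5·(0−1) + 1·(1−4) + (-11)·(4−0)) = ½·(-5 − 3 − 44) = -26, so the Q-coordinate is 1/4.
[PQS] = ½·(5·(-9−0) + 5·(0−4) + 1·(4−(-9))) = ½·(-45 − 20 + 13) = -26, so the R-coordinate is 1/4.
Check: 1/2 + 1/4 + 1/4 = 1.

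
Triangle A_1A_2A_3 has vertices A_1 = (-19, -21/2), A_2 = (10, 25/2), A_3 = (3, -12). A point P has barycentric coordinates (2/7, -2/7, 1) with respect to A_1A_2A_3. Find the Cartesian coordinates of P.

P = (2/7)·A_1 + (-2/7)·A_2 + 1·A_3.
x-coordinate: (2/7)·(-19) + (-2/7)·10 + 1·3 = -37/7.
y-coordinate: (2/7)·(-21/2) + (-2/7)·(25/2) + 1·(-12) = -130/7.

(-37/7, -130/7)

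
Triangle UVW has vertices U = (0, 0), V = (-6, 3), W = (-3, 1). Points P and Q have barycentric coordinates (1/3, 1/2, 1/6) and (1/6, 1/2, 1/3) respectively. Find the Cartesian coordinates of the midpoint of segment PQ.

Barycentric coordinates of the midpoint are the average: (1/4, 1/2, 1/4).
Converting: (1/4)·U + (1/2)·V + (1/4)·W = (-15/4, 7/4).

(-15/4, 7/4)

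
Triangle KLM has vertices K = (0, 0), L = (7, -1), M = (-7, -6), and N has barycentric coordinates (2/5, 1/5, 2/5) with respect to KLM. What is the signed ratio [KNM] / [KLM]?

The signed ratio [KNM]/[KLM] equals the barycentric coordinate of N at vertex L, which is 1/5.

1/5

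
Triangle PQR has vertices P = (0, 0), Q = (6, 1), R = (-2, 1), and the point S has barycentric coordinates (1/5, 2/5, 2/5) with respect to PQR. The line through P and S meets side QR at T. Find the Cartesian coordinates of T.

Line PS meets QR where the P-coordinate vanishes; zeroing S's P-weight and renormalizing leaves Q, R-weights 2/5 : 2/5 → (1/2, 1/2).
So T = (1/2)·Q + (1/2)·R = (2, 1).

(2, 1)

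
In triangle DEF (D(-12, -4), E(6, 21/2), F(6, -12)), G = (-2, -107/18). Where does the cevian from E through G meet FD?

Barycentric coordinates of G with respect to DEF: (4/9, 1/9, 4/9).
On side FD the E-coordinate is zero; dropping G's E-weight 1/9 and renormalizing the remaining 4/9 : 4/9 gives weights 1/2, 1/2 on F, D.
H = (1/2)·(6, -12) + (1/2)·(-12, -4) = (-3, -8).

(-3, -8)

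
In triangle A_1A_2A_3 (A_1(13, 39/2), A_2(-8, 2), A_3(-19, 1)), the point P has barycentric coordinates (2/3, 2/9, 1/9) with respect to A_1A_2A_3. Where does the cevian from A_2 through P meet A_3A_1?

(59/7, 118/7)

Line A_2P meets A_3A_1 where the A_2-coordinate vanishes; zeroing P's A_2-weight and renormalizing leaves A_3, A_1-weights 1/9 : 2/3 → (1/7, 6/7).
So Q = (1/7)·A_3 + (6/7)·A_1 = (59/7, 118/7).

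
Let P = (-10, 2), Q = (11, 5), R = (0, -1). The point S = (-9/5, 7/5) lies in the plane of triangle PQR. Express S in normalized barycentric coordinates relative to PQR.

Signed area of the reference triangle: [PQR] = ½·((-10)·(5−(-1)) + 11·(-1−2) + 0·(2−5)) = ½·(-60 − 33 + 0) = -93/2.
[SQR] = ½·((-9/5)·(5−(-1)) + 11·(-1−(7/5)) + 0·(7/5−5)) = ½·(-54/5 − 132/5 + 0) = -93/5, so the P-coordinate is (-93/5)/(-93/2) = 2/5.
[PSR] = ½·((-10)·(7/5−(-1)) + (-9/5)·(-1−2) + 0·(2−(7/5))) = ½·(-24 + 27/5 + 0) = -93/10, so the Q-coordinate is 1/5.
[PQS] = ½·((-10)·(5−(7/5)) + 11·(7/5−2) + (-9/5)·(2−5)) = ½·(-36 − 33/5 + 27/5) = -93/5, so the R-coordinate is 2/5.

(2/5, 1/5, 2/5)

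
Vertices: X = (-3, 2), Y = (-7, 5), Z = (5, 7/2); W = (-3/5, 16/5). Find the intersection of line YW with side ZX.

Barycentric coordinates of W with respect to XYZ: (2/5, 1/5, 2/5).
On side ZX the Y-coordinate is zero; dropping W's Y-weight 1/5 and renormalizing the remaining 2/5 : 2/5 gives weights 1/2, 1/2 on Z, X.
V = (1/2)·(5, 7/2) + (1/2)·(-3, 2) = (1, 11/4).

(1, 11/4)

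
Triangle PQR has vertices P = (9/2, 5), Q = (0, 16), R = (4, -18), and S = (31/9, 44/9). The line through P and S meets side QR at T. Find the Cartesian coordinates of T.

(4/3, 14/3)

Barycentric coordinates of S with respect to PQR: (2/3, 2/9, 1/9).
On side QR the P-coordinate is zero; dropping S's P-weight 2/3 and renormalizing the remaining 2/9 : 1/9 gives weights 2/3, 1/3 on Q, R.
T = (2/3)·(0, 16) + (1/3)·(4, -18) = (4/3, 14/3).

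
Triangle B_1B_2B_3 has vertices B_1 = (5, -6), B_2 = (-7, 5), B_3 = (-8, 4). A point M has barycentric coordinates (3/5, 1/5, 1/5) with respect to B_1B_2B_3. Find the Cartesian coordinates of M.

(0, -9/5)

M = (3/5)·B_1 + (1/5)·B_2 + (1/5)·B_3.
x-coordinate: (3/5)·5 + (1/5)·(-7) + (1/5)·(-8) = 0.
y-coordinate: (3/5)·(-6) + (1/5)·5 + (1/5)·4 = -9/5.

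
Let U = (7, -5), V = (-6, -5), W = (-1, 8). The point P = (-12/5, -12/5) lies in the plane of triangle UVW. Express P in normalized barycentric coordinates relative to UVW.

Signed area of the reference triangle: [UVW] = ½·(7·(-5−8) + (-6)·(8−(-5)) + (-1)·(-5−(-5))) = ½·(-91 − 78 + 0) = -169/2.
[PVW] = ½·((-12/5)·(-5−8) + (-6)·(8−(-12/5)) + (-1)·(-12/5−(-5))) = ½·(156/5 − 312/5 − 13/5) = -169/10, so the U-coordinate is (-169/10)/(-169/2) = 1/5.
[UPW] = ½·(7·(-12/5−8) + (-12/5)·(8−(-5)) + (-1)·(-5−(-12/5))) = ½·(-364/5 − 156/5 + 13/5) = -507/10, so the V-coordinate is 3/5.
[UVP] = ½·(7·(-5−(-12/5)) + (-6)·(-12/5−(-5)) + (-12/5)·(-5−(-5))) = ½·(-91/5 − 78/5 + 0) = -169/10, so the W-coordinate is 1/5.

(1/5, 3/5, 1/5)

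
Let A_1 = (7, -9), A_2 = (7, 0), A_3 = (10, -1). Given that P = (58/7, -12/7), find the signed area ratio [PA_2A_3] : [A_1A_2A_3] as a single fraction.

1/7

[A_1A_2A_3] = ½·(7·(0−(-1)) + 7·(-1−(-9)) + 10·(-9−0)) = ½·(7 + 56 − 90) = -27/2.
[PA_2A_3] = ½·((58/7)·(0−(-1)) + 7·(-1−(-12/7)) + 10·(-12/7−0)) = ½·(58/7 + 5 − 120/7) = -27/14, so the ratio is (-27/14)/(-27/2) = 1/7.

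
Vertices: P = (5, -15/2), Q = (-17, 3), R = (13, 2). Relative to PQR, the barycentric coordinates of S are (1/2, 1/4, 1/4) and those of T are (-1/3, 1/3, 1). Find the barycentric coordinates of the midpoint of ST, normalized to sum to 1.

(1/12, 7/24, 5/8)

Since both coordinate triples sum to 1, the midpoint's barycentrics are the componentwise average.
(1/2+-1/3)/2 = 1/12; similarly 7/24 and 5/8.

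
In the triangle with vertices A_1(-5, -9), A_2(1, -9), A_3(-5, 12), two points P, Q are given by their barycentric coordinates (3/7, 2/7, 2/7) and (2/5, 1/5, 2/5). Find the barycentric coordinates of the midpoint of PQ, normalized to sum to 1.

Since both coordinate triples sum to 1, the midpoint's barycentrics are the componentwise average.
(3/7+2/5)/2 = 29/70; similarly 17/70 and 12/35.

(29/70, 17/70, 12/35)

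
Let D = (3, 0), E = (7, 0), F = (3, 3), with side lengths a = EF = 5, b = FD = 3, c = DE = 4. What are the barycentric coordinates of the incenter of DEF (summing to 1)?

The incenter has barycentric coordinates proportional to the opposite side lengths: (5 : 3 : 4).
Normalizing by 5+3+4 = 12 gives (5/12, 1/4, 1/3).

(5/12, 1/4, 1/3)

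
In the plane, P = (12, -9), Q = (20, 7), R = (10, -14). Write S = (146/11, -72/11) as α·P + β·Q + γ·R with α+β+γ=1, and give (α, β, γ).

(8/11, 2/11, 1/11)

Signed area of the reference triangle: [PQR] = ½·(12·(7−(-14)) + 20·(-14−(-9)) + 10·(-9−7)) = ½·(252 − 100 − 160) = -4.
[SQR] = ½·((146/11)·(7−(-14)) + 20·(-14−(-72/11)) + 10·(-72/11−7)) = ½·(3066/11 − 1640/11 − 1490/11) = -32/11, so the P-coordinate is (-32/11)/(-4) = 8/11.
[PSR] = ½·(12·(-72/11−(-14)) + (146/11)·(-14−(-9)) + 10·(-9−(-72/11))) = ½·(984/11 − 730/11 − 270/11) = -8/11, so the Q-coordinate is 2/11.
[PQS] = ½·(12·(7−(-72/11)) + 20·(-72/11−(-9)) + (146/11)·(-9−7)) = ½·(1788/11 + 540/11 − 2336/11) = -4/11, so the R-coordinate is 1/11.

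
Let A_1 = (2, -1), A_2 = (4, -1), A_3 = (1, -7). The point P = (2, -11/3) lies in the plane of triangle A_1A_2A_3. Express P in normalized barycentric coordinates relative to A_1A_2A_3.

Signed area of the reference triangle: [A_1A_2A_3] = ½·(2·(-1−(-7)) + 4·(-7−(-1)) + 1·(-1−(-1))) = ½·(12 − 24 + 0) = -6.
[PA_2A_3] = ½·(2·(-1−(-7)) + 4·(-7−(-11/3)) + 1·(-11/3−(-1))) = ½·(12 − 40/3 − 8/3) = -2, so the A_1-coordinate is (-2)/(-6) = 1/3.
[A_1PA_3] = ½·(2·(-11/3−(-7)) + 2·(-7−(-1)) + 1·(-1−(-11/3))) = ½·(20/3 − 12 + 8/3) = -4/3, so the A_2-coordinate is 2/9.
[A_1A_2P] = ½·(2·(-1−(-11/3)) + 4·(-11/3−(-1)) + 2·(-1−(-1))) = ½·(16/3 − 32/3 + 0) = -8/3, so the A_3-coordinate is 4/9.
Check: 1/3 + 2/9 + 4/9 = 1.

(1/3, 2/9, 4/9)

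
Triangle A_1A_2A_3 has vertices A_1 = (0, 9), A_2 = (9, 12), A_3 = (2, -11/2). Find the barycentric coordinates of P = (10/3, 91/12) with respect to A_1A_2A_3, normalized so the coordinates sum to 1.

Signed area of the reference triangle: [A_1A_2A_3] = ½·(0·(12−(-11/2)) + 9·(-11/2−9) + 2·(9−12)) = ½·(0 − 261/2 − 6) = -273/4.
[PA_2A_3] = ½·((10/3)·(12−(-11/2)) + 9·(-11/2−(91/12)) + 2·(91/12−12)) = ½·(175/3 − 471/4 − 53/6) = -273/8, so the A_1-coordinate is (-273/8)/(-273/4) = 1/2.
[A_1PA_3] = ½·(0·(91/12−(-11/2)) + (10/3)·(-11/2−9) + 2·(9−(91/12))) = ½·(0 − 145/3 + 17/6) = -91/4, so the A_2-coordinate is 1/3.
[A_1A_2P] = ½·(0·(12−(91/12)) + 9·(91/12−9) + (10/3)·(9−12)) = ½·(0 − 51/4 − 10) = -91/8, so the A_3-coordinate is 1/6.
Check: 1/2 + 1/3 + 1/6 = 1.

(1/2, 1/3, 1/6)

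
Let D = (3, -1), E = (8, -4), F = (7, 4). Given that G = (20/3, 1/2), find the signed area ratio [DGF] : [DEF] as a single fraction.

[DEF] = ½·(3·(-4−4) + 8·(4−(-1)) + 7·(-1−(-4))) = ½·(-24 + 40 + 21) = 37/2.
[DGF] = ½·(3·(1/2−4) + (20/3)·(4−(-1)) + 7·(-1−(1/2))) = ½·(-21/2 + 100/3 − 21/2) = 37/6, so the ratio is (37/6)/(37/2) = 1/3.

1/3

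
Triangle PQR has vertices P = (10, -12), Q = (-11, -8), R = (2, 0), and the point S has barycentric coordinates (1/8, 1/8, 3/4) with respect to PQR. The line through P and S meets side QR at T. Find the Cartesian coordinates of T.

(1/7, -8/7)

Line PS meets QR where the P-coordinate vanishes; zeroing S's P-weight and renormalizing leaves Q, R-weights 1/8 : 3/4 → (1/7, 6/7).
So T = (1/7)·Q + (6/7)·R = (1/7, -8/7).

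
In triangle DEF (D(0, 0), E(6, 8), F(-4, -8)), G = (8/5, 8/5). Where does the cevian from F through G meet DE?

Barycentric coordinates of G with respect to DEF: (2/5, 2/5, 1/5).
On side DE the F-coordinate is zero; dropping G's F-weight 1/5 and renormalizing the remaining 2/5 : 2/5 gives weights 1/2, 1/2 on D, E.
H = (1/2)·(0, 0) + (1/2)·(6, 8) = (3, 4).

(3, 4)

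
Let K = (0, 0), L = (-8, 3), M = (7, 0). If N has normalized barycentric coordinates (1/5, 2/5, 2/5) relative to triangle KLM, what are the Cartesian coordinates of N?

(-2/5, 6/5)

N = (1/5)·K + (2/5)·L + (2/5)·M.
x-coordinate: (1/5)·0 + (2/5)·(-8) + (2/5)·7 = -2/5.
y-coordinate: (1/5)·0 + (2/5)·3 + (2/5)·0 = 6/5.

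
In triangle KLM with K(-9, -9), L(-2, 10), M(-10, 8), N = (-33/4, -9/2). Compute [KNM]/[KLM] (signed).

[KLM] = ½·((-9)·(10−8) + (-2)·(8−(-9)) + (-10)·(-9−10)) = ½·(-18 − 34 + 190) = 69.
[KNM] = ½·((-9)·(-9/2−8) + (-33/4)·(8−(-9)) + (-10)·(-9−(-9/2))) = ½·(225/2 − 561/4 + 45) = 69/8, so the ratio is (69/8)/69 = 1/8.

1/8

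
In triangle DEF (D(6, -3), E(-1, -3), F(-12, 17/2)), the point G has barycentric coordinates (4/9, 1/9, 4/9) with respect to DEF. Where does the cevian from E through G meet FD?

(-3, 11/4)

Line EG meets FD where the E-coordinate vanishes; zeroing G's E-weight and renormalizing leaves F, D-weights 4/9 : 4/9 → (1/2, 1/2).
So H = (1/2)·F + (1/2)·D = (-3, 11/4).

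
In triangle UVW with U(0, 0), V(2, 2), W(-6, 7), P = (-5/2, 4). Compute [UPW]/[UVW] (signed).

[UVW] = ½·(0·(2−7) + 2·(7−0) + (-6)·(0−2)) = ½·(0 + 14 + 12) = 13.
[UPW] = ½·(0·(4−7) + (-5/2)·(7−0) + (-6)·(0−4)) = ½·(0 − 35/2 + 24) = 13/4, so the ratio is (13/4)/13 = 1/4.

1/4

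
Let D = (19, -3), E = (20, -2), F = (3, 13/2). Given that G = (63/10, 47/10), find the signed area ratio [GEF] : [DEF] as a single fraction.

1/10

[DEF] = ½·(19·(-2−(13/2)) + 20·(13/2−(-3)) + 3·(-3−(-2))) = ½·(-323/2 + 190 − 3) = 51/4.
[GEF] = ½·((63/10)·(-2−(13/2)) + 20·(13/2−(47/10)) + 3·(47/10−(-2))) = ½·(-1071/20 + 36 + 201/10) = 51/40, so the ratio is (51/40)/(51/4) = 1/10.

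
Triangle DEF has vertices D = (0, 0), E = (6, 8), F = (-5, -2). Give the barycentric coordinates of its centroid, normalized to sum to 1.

(1/3, 1/3, 1/3)

The centroid is the average of the vertices, so each weight is 1/3.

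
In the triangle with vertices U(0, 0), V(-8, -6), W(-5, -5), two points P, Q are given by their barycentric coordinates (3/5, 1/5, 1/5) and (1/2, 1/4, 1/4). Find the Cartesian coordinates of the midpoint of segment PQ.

(-117/40, -99/40)

Barycentric coordinates of the midpoint are the average: (11/20, 9/40, 9/40).
Converting: (11/20)·U + (9/40)·V + (9/40)·W = (-117/40, -99/40).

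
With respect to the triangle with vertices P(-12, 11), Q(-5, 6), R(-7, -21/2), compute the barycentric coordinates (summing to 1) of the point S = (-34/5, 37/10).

(1/5, 3/5, 1/5)

Signed area of the reference triangle: [PQR] = ½·((-12)·(6−(-21/2)) + (-5)·(-21/2−11) + (-7)·(11−6)) = ½·(-198 + 215/2 − 35) = -251/4.
[SQR] = ½·((-34/5)·(6−(-21/2)) + (-5)·(-21/2−(37/10)) + (-7)·(37/10−6)) = ½·(-561/5 + 71 + 161/10) = -251/20, so the P-coordinate is (-251/20)/(-251/4) = 1/5.
[PSR] = ½·((-12)·(37/10−(-21/2)) + (-34/5)·(-21/2−11) + (-7)·(11−(37/10))) = ½·(-852/5 + 731/5 − 511/10) = -753/20, so the Q-coordinate is 3/5.
[PQS] = ½·((-12)·(6−(37/10)) + (-5)·(37/10−11) + (-34/5)·(11−6)) = ½·(-138/5 + 73/2 − 34) = -251/20, so the R-coordinate is 1/5.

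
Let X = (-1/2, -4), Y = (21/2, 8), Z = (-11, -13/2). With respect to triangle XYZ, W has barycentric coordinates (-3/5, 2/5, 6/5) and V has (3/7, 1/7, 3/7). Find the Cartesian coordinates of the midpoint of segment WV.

(-849/140, -389/140)

Barycentric coordinates of the midpoint are the average: (-3/35, 19/70, 57/70).
Converting: (-3/35)·X + (19/70)·Y + (57/70)·Z = (-849/140, -389/140).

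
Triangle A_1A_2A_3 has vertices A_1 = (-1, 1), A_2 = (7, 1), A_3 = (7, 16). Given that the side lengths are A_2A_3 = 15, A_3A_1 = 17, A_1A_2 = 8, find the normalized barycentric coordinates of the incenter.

(3/8, 17/40, 1/5)

The incenter has barycentric coordinates proportional to the opposite side lengths: (15 : 17 : 8).
Normalizing by 15+17+8 = 40 gives (3/8, 17/40, 1/5).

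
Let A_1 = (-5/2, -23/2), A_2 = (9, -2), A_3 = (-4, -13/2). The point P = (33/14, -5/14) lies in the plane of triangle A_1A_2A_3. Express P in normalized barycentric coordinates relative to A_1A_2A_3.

Signed area of the reference triangle: [A_1A_2A_3] = ½·((-5/2)·(-2−(-13/2)) + 9·(-13/2−(-23/2)) + (-4)·(-23/2−(-2))) = ½·(-45/4 + 45 + 38) = 287/8.
[PA_2A_3] = ½·((33/14)·(-2−(-13/2)) + 9·(-13/2−(-5/14)) + (-4)·(-5/14−(-2))) = ½·(297/28 − 387/7 − 46/7) = -205/8, so the A_1-coordinate is (-205/8)/(287/8) = -5/7.
[A_1PA_3] = ½·((-5/2)·(-5/14−(-13/2)) + (33/14)·(-13/2−(-23/2)) + (-4)·(-23/2−(-5/14))) = ½·(-215/14 + 165/14 + 312/7) = 41/2, so the A_2-coordinate is 4/7.
[A_1A_2P] = ½·((-5/2)·(-2−(-5/14)) + 9·(-5/14−(-23/2)) + (33/14)·(-23/2−(-2))) = ½·(115/28 + 702/7 − 627/28) = 41, so the A_3-coordinate is 8/7.

(-5/7, 4/7, 8/7)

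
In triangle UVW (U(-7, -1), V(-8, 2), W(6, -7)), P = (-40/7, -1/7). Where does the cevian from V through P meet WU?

(-8/3, -3)

Barycentric coordinates of P with respect to UVW: (2/7, 4/7, 1/7).
On side WU the V-coordinate is zero; dropping P's V-weight 4/7 and renormalizing the remaining 1/7 : 2/7 gives weights 1/3, 2/3 on W, U.
Q = (1/3)·(6, -7) + (2/3)·(-7, -1) = (-8/3, -3).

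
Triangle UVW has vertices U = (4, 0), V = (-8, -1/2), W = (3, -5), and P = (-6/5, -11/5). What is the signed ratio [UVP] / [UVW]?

[UVW] = ½·(4·(-1/2−(-5)) + (-8)·(-5−0) + 3·(0−(-1/2))) = ½·(18 + 40 + 3/2) = 119/4.
[UVP] = ½·(4·(-1/2−(-11/5)) + (-8)·(-11/5−0) + (-6/5)·(0−(-1/2))) = ½·(34/5 + 88/5 − 3/5) = 119/10, so the ratio is (119/10)/(119/4) = 2/5.

2/5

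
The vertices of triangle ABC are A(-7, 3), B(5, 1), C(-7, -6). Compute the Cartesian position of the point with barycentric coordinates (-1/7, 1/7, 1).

(-37/7, -44/7)

P = (-1/7)·A + (1/7)·B + 1·C.
x-coordinate: (-1/7)·(-7) + (1/7)·5 + 1·(-7) = -37/7.
y-coordinate: (-1/7)·3 + (1/7)·1 + 1·(-6) = -44/7.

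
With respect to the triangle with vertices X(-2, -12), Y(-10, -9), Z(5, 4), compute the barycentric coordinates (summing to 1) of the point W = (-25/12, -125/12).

Signed area of the reference triangle: [XYZ] = ½·((-2)·(-9−4) + (-10)·(4−(-12)) + 5·(-12−(-9))) = ½·(26 − 160 − 15) = -149/2.
[WYZ] = ½·((-25/12)·(-9−4) + (-10)·(4−(-125/12)) + 5·(-125/12−(-9))) = ½·(325/12 − 865/6 − 85/12) = -745/12, so the X-coordinate is (-745/12)/(-149/2) = 5/6.
[XWZ] = ½·((-2)·(-125/12−4) + (-25/12)·(4−(-12)) + 5·(-12−(-125/12))) = ½·(173/6 − 100/3 − 95/12) = -149/24, so the Y-coordinate is 1/12.
[XYW] = ½·((-2)·(-9−(-125/12)) + (-10)·(-125/12−(-12)) + (-25/12)·(-12−(-9))) = ½·(-17/6 − 95/6 + 25/4) = -149/24, so the Z-coordinate is 1/12.
Check: 5/6 + 1/12 + 1/12 = 1.

(5/6, 1/12, 1/12)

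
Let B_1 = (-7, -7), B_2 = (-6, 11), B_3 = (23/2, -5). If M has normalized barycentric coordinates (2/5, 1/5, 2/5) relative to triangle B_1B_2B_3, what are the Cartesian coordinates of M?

M = (2/5)·B_1 + (1/5)·B_2 + (2/5)·B_3.
x-coordinate: (2/5)·(-7) + (1/5)·(-6) + (2/5)·(23/2) = 3/5.
y-coordinate: (2/5)·(-7) + (1/5)·11 + (2/5)·(-5) = -13/5.

(3/5, -13/5)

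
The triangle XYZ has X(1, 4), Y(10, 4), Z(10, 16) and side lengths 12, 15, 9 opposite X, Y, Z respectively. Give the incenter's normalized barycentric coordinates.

The incenter has barycentric coordinates proportional to the opposite side lengths: (12 : 15 : 9).
Normalizing by 12+15+9 = 36 gives (1/3, 5/12, 1/4).

(1/3, 5/12, 1/4)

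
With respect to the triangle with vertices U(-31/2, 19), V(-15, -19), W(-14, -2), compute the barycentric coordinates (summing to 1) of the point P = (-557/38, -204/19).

Signed area of the reference triangle: [UVW] = ½·((-31/2)·(-19−(-2)) + (-15)·(-2−19) + (-14)·(19−(-19))) = ½·(527/2 + 315 − 532) = 93/4.
[PVW] = ½·((-557/38)·(-19−(-2)) + (-15)·(-2−(-204/19)) + (-14)·(-204/19−(-19))) = ½·(9469/38 − 2490/19 − 2198/19) = 93/76, so the U-coordinate is (93/76)/(93/4) = 1/19.
[UPW] = ½·((-31/2)·(-204/19−(-2)) + (-557/38)·(-2−19) + (-14)·(19−(-204/19))) = ½·(2573/19 + 11697/38 − 7910/19) = 1023/76, so the V-coordinate is 11/19.
[UVP] = ½·((-31/2)·(-19−(-204/19)) + (-15)·(-204/19−19) + (-557/38)·(19−(-19))) = ½·(4867/38 + 8475/19 − 557) = 651/76, so the W-coordinate is 7/19.
Check: 1/19 + 11/19 + 7/19 = 1.

(1/19, 11/19, 7/19)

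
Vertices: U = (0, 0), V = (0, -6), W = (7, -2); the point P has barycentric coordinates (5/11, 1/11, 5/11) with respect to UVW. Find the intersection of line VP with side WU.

(7/2, -1)

Line VP meets WU where the V-coordinate vanishes; zeroing P's V-weight and renormalizing leaves W, U-weights 5/11 : 5/11 → (1/2, 1/2).
So Q = (1/2)·W + (1/2)·U = (7/2, -1).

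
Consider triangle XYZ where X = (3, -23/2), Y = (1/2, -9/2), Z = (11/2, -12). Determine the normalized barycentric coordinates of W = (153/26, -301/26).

(-4/13, 1/13, 16/13)

Signed area of the reference triangle: [XYZ] = ½·(3·(-9/2−(-12)) + (1/2)·(-12−(-23/2)) + (11/2)·(-23/2−(-9/2))) = ½·(45/2 − 1/4 − 77/2) = -65/8.
[WYZ] = ½·((153/26)·(-9/2−(-12)) + (1/2)·(-12−(-301/26)) + (11/2)·(-301/26−(-9/2))) = ½·(2295/52 − 11/52 − 506/13) = 5/2, so the X-coordinate is (5/2)/(-65/8) = -4/13.
[XWZ] = ½·(3·(-301/26−(-12)) + (153/26)·(-12−(-23/2)) + (11/2)·(-23/2−(-301/26))) = ½·(33/26 − 153/52 + 11/26) = -5/8, so the Y-coordinate is 1/13.
[XYW] = ½·(3·(-9/2−(-301/26)) + (1/2)·(-301/26−(-23/2)) + (153/26)·(-23/2−(-9/2))) = ½·(276/13 − 1/26 − 1071/26) = -10, so the Z-coordinate is 16/13.
Check: -4/13 + 1/13 + 16/13 = 1.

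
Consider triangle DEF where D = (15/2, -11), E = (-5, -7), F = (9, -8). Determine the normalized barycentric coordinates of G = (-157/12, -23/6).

(-5/6, 5/3, 1/6)

Signed area of the reference triangle: [DEF] = ½·((15/2)·(-7−(-8)) + (-5)·(-8−(-11)) + 9·(-11−(-7))) = ½·(15/2 − 15 − 36) = -87/4.
[GEF] = ½·((-157/12)·(-7−(-8)) + (-5)·(-8−(-23/6)) + 9·(-23/6−(-7))) = ½·(-157/12 + 125/6 + 57/2) = 145/8, so the D-coordinate is (145/8)/(-87/4) = -5/6.
[DGF] = ½·((15/2)·(-23/6−(-8)) + (-157/12)·(-8−(-11)) + 9·(-11−(-23/6))) = ½·(125/4 − 157/4 − 129/2) = -145/4, so the E-coordinate is 5/3.
[DEG] = ½·((15/2)·(-7−(-23/6)) + (-5)·(-23/6−(-11)) + (-157/12)·(-11−(-7))) = ½·(-95/4 − 215/6 + 157/3) = -29/8, so the F-coordinate is 1/6.
Check: -5/6 + 5/3 + 1/6 = 1.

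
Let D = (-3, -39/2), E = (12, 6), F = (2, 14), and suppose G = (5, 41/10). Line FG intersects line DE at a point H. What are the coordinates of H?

(7, -5/2)

Barycentric coordinates of G with respect to DEF: (1/5, 2/5, 2/5).
On side DE the F-coordinate is zero; dropping G's F-weight 2/5 and renormalizing the remaining 1/5 : 2/5 gives weights 1/3, 2/3 on D, E.
H = (1/3)·(-3, -39/2) + (2/3)·(12, 6) = (7, -5/2).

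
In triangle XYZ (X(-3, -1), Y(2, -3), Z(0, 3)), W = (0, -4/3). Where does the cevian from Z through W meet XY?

Barycentric coordinates of W with respect to XYZ: (1/3, 1/2, 1/6).
On side XY the Z-coordinate is zero; dropping W's Z-weight 1/6 and renormalizing the remaining 1/3 : 1/2 gives weights 2/5, 3/5 on X, Y.
V = (2/5)·(-3, -1) + (3/5)·(2, -3) = (0, -11/5).

(0, -11/5)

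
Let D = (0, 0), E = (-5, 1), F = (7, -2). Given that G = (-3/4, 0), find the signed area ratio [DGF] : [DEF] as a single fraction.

1/2

[DEF] = ½·(0·(1−(-2)) + (-5)·(-2−0) + 7·(0−1)) = ½·(0 + 10 − 7) = 3/2.
[DGF] = ½·(0·(0−(-2)) + (-3/4)·(-2−0) + 7·(0−0)) = ½·(0 + 3/2 + 0) = 3/4, so the ratio is (3/4)/(3/2) = 1/2.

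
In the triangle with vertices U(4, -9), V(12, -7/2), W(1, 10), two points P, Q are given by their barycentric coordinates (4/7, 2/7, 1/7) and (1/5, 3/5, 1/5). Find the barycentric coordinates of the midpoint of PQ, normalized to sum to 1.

(27/70, 31/70, 6/35)

Since both coordinate triples sum to 1, the midpoint's barycentrics are the componentwise average.
(4/7+1/5)/2 = 27/70; similarly 31/70 and 6/35.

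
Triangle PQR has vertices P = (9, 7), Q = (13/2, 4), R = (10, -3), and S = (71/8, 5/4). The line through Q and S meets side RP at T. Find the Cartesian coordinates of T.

(29/3, 1/3)

Barycentric coordinates of S with respect to PQR: (1/4, 1/4, 1/2).
On side RP the Q-coordinate is zero; dropping S's Q-weight 1/4 and renormalizing the remaining 1/2 : 1/4 gives weights 2/3, 1/3 on R, P.
T = (2/3)·(10, -3) + (1/3)·(9, 7) = (29/3, 1/3).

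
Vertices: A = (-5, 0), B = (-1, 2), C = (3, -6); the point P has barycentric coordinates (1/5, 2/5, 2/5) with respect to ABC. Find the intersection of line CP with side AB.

(-7/3, 4/3)

Line CP meets AB where the C-coordinate vanishes; zeroing P's C-weight and renormalizing leaves A, B-weights 1/5 : 2/5 → (1/3, 2/3).
So Q = (1/3)·A + (2/3)·B = (-7/3, 4/3).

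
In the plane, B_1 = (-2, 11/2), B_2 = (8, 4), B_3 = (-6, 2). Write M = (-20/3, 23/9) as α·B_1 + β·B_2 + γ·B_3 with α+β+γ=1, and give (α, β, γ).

(2/9, -1/9, 8/9)

Signed area of the reference triangle: [B_1B_2B_3] = ½·((-2)·(4−2) + 8·(2−(11/2)) + (-6)·(11/2−4)) = ½·(-4 − 28 − 9) = -41/2.
[MB_2B_3] = ½·((-20/3)·(4−2) + 8·(2−(23/9)) + (-6)·(23/9−4)) = ½·(-40/3 − 40/9 + 26/3) = -41/9, so the B_1-coordinate is (-41/9)/(-41/2) = 2/9.
[B_1MB_3] = ½·((-2)·(23/9−2) + (-20/3)·(2−(11/2)) + (-6)·(11/2−(23/9))) = ½·(-10/9 + 70/3 − 53/3) = 41/18, so the B_2-coordinate is -1/9.
[B_1B_2M] = ½·((-2)·(4−(23/9)) + 8·(23/9−(11/2)) + (-20/3)·(11/2−4)) = ½·(-26/9 − 212/9 − 10) = -164/9, so the B_3-coordinate is 8/9.
Check: 2/9 − 1/9 + 8/9 = 1.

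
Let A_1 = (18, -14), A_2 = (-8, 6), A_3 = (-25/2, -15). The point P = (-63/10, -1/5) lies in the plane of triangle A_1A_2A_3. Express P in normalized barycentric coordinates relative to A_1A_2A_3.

Signed area of the reference triangle: [A_1A_2A_3] = ½·(18·(6−(-15)) + (-8)·(-15−(-14)) + (-25/2)·(-14−6)) = ½·(378 + 8 + 250) = 318.
[PA_2A_3] = ½·((-63/10)·(6−(-15)) + (-8)·(-15−(-1/5)) + (-25/2)·(-1/5−6)) = ½·(-1323/10 + 592/5 + 155/2) = 159/5, so the A_1-coordinate is (159/5)/318 = 1/10.
[A_1PA_3] = ½·(18·(-1/5−(-15)) + (-63/10)·(-15−(-14)) + (-25/2)·(-14−(-1/5))) = ½·(1332/5 + 63/10 + 345/2) = 1113/5, so the A_2-coordinate is 7/10.
[A_1A_2P] = ½·(18·(6−(-1/5)) + (-8)·(-1/5−(-14)) + (-63/10)·(-14−6)) = ½·(558/5 − 552/5 + 126) = 318/5, so the A_3-coordinate is 1/5.
Check: 1/10 + 7/10 + 1/5 = 1.

(1/10, 7/10, 1/5)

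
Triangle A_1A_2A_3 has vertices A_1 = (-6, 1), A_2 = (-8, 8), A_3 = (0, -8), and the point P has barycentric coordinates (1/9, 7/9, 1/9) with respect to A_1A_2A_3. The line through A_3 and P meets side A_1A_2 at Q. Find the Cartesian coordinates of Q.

(-31/4, 57/8)

Line A_3P meets A_1A_2 where the A_3-coordinate vanishes; zeroing P's A_3-weight and renormalizing leaves A_1, A_2-weights 1/9 : 7/9 → (1/8, 7/8).
So Q = (1/8)·A_1 + (7/8)·A_2 = (-31/4, 57/8).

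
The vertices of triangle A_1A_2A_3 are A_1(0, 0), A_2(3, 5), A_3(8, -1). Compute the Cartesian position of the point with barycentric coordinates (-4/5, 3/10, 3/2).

P = (-4/5)·A_1 + (3/10)·A_2 + (3/2)·A_3.
x-coordinate: (-4/5)·0 + (3/10)·3 + (3/2)·8 = 129/10.
y-coordinate: (-4/5)·0 + (3/10)·5 + (3/2)·(-1) = 0.

(129/10, 0)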